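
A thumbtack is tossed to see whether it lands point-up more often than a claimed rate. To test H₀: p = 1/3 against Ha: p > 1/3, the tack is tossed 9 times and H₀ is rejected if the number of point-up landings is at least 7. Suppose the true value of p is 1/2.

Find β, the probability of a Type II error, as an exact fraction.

Under the alternative p = 1/2, S ~ Binomial(9, 1/2); β is the probability the test does not reject, P(S < 7).
Equivalently, β = 1 − P(S ≥ 7) = 233/256.

233/256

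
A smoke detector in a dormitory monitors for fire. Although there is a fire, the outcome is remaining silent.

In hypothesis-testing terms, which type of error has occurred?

The null hypothesis here is that there is no fire.
'Remaining silent' corresponds to failing to reject H₀.
H₀ was not rejected but H₀ is false — a Type II error (false negative).

Type II error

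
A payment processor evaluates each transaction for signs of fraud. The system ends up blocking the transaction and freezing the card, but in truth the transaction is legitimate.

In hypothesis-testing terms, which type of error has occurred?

The null hypothesis here is that the transaction is legitimate.
'Blocking the transaction and freezing the card' corresponds to rejecting H₀.
H₀ was rejected but H₀ is true — a Type I error (false positive).

Type I error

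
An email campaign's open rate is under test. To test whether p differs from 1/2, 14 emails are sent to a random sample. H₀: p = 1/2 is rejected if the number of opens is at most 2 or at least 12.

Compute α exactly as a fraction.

53/4096

The significance level is the null-hypothesis probability of the rejection region {≤2} ∪ {≥12}.
The two tails are symmetric, so α = 2·(1 + 14 + 91)/2^14 = 212/16384 = 53/4096.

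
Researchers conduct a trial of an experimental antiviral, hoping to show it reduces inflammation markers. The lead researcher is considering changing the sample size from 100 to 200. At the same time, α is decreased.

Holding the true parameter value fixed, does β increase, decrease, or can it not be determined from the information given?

Cannot be determined from the information given.

The first change alone would make β decrease; the second alone would make β increase. Which effect dominates depends on the magnitudes, which are not given.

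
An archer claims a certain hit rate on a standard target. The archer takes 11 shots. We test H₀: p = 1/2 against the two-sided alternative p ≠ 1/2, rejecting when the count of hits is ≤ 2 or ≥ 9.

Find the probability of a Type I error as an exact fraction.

67/1024

Under H₀, Y ~ Binomial(11, 1/2); α is the probability of landing in either tail, P(Y ≤ 2) + P(Y ≥ 9).
The two tails are symmetric, so α = 2·(1 + 11 + 55)/2^11 = 134/2048 = 67/1024.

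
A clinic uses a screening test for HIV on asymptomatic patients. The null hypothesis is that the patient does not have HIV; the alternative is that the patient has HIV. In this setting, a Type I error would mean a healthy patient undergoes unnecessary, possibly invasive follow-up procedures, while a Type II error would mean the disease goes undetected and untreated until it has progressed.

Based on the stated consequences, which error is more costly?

Type II error

The Type II consequence (the disease goes undetected and untreated until it has progressed) is more severe than the Type I consequence (a healthy patient undergoes unnecessary, possibly invasive follow-up procedures).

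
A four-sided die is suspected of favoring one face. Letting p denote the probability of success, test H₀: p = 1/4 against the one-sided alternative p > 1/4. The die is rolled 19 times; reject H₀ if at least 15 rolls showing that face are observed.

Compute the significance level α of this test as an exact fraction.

Under H₀, X ~ Binomial(19, 1/4), and α = P(X ≥ 15).
Summing C(19,j)(1/4)^j(3/4)^{19−j} for j = 15,…,19 gives 85429/68719476736.

85429/68719476736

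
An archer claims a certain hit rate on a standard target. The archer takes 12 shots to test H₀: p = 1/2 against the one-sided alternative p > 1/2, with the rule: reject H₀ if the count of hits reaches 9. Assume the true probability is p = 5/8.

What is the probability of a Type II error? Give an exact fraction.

A Type II error is failing to reject when Ha holds: with p = 5/8, β = P(X ≤ 8).
Adding the binomial probabilities P(X=0)+…+P(X=8) at p = 5/8 gives 49315179861/68719476736.

49315179861/68719476736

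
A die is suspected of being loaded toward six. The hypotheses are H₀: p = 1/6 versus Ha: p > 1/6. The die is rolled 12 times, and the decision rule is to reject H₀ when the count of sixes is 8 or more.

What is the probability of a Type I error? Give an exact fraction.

α = P(reject H₀ | H₀ true) = P(K ≥ 8 | p = 1/6), with K ~ Binomial(12, 1/6).
P(K ≥ 8) = Σ_{j=8}^{12} C(12,j)·(1/6)^j·(5/6)^{12-j} = 56431/362797056.

56431/362797056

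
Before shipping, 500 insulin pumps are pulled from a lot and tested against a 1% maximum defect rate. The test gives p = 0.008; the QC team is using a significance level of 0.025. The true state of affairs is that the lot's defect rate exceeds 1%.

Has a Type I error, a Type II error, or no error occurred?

No error (correct decision).

The conventional null hypothesis is that the lot's defect rate is 1% (within specification).
Since p = 0.008 < α = 0.025, H₀ is rejected.
H₀ is false (actually the lot's defect rate exceeds 1%).
The decision matches the true state — no error.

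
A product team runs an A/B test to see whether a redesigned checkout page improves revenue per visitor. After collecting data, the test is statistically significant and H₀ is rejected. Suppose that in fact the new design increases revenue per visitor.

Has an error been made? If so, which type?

Neither — the decision is correct.

The conventional null hypothesis here is that the new design has no effect on revenue per visitor.
The test rejected a false H₀ — the decision matches the true state.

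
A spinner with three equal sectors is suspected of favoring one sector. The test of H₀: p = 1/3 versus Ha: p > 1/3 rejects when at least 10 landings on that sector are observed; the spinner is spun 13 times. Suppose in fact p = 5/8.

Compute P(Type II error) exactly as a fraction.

107331531597/137438953472

Under the alternative p = 5/8, K ~ Binomial(13, 5/8); β is the probability the test does not reject, P(K < 10).
Equivalently, β = 1 − P(K ≥ 10) = 107331531597/137438953472.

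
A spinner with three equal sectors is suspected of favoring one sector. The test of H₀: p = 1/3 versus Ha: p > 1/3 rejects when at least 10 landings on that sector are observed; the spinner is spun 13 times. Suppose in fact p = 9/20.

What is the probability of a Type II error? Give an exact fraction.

501584974994213/512000000000000

A Type II error is failing to reject when Ha holds: with p = 9/20, β = P(S ≤ 9).
Equivalently, β = 1 − P(S ≥ 10) = 501584974994213/512000000000000.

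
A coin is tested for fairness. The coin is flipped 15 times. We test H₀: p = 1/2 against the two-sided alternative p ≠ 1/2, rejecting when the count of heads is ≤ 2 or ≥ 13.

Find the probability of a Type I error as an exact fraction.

121/16384

Under H₀, K ~ Binomial(15, 1/2); α is the probability of landing in either tail, P(K ≤ 2) + P(K ≥ 13).
The two tails are symmetric, so α = 2·(1 + 15 + 105)/2^15 = 242/32768 = 121/16384.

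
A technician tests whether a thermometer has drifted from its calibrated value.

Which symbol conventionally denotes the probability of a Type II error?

P(Type II error) = P(fail to reject H₀ | H₀ false) = β.

β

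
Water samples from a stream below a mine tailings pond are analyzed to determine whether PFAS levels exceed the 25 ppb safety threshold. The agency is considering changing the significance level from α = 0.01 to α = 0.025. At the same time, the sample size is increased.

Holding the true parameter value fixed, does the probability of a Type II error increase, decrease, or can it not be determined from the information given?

It decreases.

Relaxing α lowers the evidence threshold; under Ha, outcomes that previously fell short now trigger rejection. More data shrinks sampling variability; the test statistic under Ha concentrates further from the null value, making rejection more likely. Both changes push β in the same direction.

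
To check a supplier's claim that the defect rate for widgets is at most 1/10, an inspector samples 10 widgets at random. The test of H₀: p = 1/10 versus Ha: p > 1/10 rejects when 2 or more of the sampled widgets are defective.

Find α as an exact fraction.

The significance level is the probability, assuming p = 1/10, of seeing 2 or more defectives in 10 draws.
α = 1 − P(K ≤ 1) = 1 − 7360989291/10000000000 = 2639010709/10000000000.

2639010709/10000000000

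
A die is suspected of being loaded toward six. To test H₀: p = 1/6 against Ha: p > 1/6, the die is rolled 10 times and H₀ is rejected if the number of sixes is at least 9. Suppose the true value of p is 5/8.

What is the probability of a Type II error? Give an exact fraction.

Under the alternative p = 5/8, S ~ Binomial(10, 5/8); β is the probability the test does not reject, P(S < 9).
Adding the binomial probabilities P(S=0)+…+P(S=8) at p = 5/8 gives 1005382449/1073741824.

1005382449/1073741824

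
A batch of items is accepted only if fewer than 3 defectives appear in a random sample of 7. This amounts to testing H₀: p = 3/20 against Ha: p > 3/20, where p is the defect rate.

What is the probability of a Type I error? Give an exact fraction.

Under H₀, Y ~ Binomial(7, 3/20); the Type I error rate is P(Y ≥ 3).
Via the complement, α = 1 − Σ_{j=0}^{2} C(7,j)(3/20)^j(17/20)^{7-j} = 18883881/256000000.

18883881/256000000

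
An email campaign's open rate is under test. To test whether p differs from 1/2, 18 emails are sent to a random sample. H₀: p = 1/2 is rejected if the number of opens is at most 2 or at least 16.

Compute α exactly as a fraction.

43/32768

The significance level is the null-hypothesis probability of the rejection region {≤2} ∪ {≥16}.
Each tail has probability (1 + 18 + 153)/262144; doubling gives α = 344/262144 = 43/32768.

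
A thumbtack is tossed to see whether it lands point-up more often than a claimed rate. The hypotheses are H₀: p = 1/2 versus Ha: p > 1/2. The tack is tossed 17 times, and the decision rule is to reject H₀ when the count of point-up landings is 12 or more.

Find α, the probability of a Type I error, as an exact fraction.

4701/65536

α = P(reject H₀ | H₀ true) = P(S ≥ 12 | p = 1/2), with S ~ Binomial(17, 1/2).
P(S ≥ 12) = [C(17,12) + C(17,13) + C(17,14) + C(17,15) + C(17,16) + C(17,17)] / 2^17 = (6188 + 2380 + 680 + 136 + 17 + 1) / 131072 = 9402/131072 = 4701/65536.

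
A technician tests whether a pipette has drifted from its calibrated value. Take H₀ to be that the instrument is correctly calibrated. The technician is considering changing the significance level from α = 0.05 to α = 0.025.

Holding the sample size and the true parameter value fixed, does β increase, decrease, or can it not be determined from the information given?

It increases.

Tightening α shrinks the rejection region. When Ha holds, fewer sample outcomes clear the stricter threshold, so more fall in the acceptance region.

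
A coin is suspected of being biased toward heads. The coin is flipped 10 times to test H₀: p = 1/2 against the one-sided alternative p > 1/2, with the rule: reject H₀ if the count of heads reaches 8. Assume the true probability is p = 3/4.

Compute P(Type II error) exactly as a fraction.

β = P(fail to reject H₀ | Ha true) = P(K ≤ 7 | p = 3/4), K ~ Binomial(10, 3/4).
Summing C(10,j)·(3/4)^j·(1/4)^{10-j} for j = 0..7 gives 124363/262144.

124363/262144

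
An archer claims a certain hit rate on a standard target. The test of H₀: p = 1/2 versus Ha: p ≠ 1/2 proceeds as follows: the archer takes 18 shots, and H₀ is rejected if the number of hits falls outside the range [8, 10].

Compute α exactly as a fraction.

15751/32768

Under H₀, Y ~ Binomial(18, 1/2); α is the probability of landing in either tail, P(Y ≤ 7) + P(Y ≥ 11).
The two tails are symmetric, so α = 2·(1 + 18 + 153 + 816 + 3060 + 8568 + 18564 + 31824)/2^18 = 126008/262144 = 15751/32768.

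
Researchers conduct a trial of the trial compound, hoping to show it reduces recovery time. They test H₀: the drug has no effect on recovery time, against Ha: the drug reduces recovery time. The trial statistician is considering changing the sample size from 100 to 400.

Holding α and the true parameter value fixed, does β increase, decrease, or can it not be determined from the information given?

It decreases.

More data shrinks sampling variability; the test statistic under Ha concentrates further from the null value, making rejection more likely.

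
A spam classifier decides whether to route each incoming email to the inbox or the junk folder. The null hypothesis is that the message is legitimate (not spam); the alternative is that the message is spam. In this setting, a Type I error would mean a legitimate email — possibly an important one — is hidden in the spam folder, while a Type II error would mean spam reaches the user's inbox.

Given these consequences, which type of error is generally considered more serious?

The Type I consequence (a legitimate email — possibly an important one — is hidden in the spam folder) is more severe than the Type II consequence (spam reaches the user's inbox).

Type I error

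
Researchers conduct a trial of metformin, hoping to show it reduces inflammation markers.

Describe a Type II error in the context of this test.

With the conventional null hypothesis that the drug has no effect on inflammation markers:
A Type II error is failing to reject H₀ when H₀ is false.
Here that means concluding there is insufficient evidence that the drug works when actually the drug reduces inflammation markers.

A Type II error would mean concluding that the drug has no effect on inflammation markers (or at least failing to establish that the drug reduces inflammation markers) when in fact the drug reduces inflammation markers.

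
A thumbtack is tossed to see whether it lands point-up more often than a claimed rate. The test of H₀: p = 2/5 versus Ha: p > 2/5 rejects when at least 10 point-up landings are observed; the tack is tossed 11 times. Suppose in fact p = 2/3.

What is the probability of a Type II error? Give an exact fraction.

163835/177147

β = P(fail to reject H₀ | Ha true) = P(S ≤ 9 | p = 2/3), S ~ Binomial(11, 2/3).
Summing C(11,j)·(2/3)^j·(1/3)^{11-j} for j = 0..9 gives 163835/177147.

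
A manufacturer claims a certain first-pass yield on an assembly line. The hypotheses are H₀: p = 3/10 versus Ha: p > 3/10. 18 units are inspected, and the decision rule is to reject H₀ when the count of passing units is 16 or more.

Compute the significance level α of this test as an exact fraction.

84845087091/250000000000000000

Under H₀, S ~ Binomial(18, 3/10), and α = P(S ≥ 16).
Summing C(18,j)(3/10)^j(7/10)^{18−j} for j = 16,…,18 gives 84845087091/250000000000000000.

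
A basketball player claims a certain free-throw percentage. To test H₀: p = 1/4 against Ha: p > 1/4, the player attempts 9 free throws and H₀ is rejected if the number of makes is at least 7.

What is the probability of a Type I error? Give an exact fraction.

The Type I error probability is α = P(K ≥ 7) computed under H₀, where K ~ Binomial(9, 1/4).
P(K ≥ 7) = Σ_{j=7}^{9} C(9,j)·(1/4)^j·(3/4)^{9-j} = 11/8192.

11/8192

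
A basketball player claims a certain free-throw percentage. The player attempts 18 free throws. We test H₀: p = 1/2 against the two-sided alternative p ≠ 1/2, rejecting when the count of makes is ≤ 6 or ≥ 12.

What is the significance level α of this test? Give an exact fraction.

7795/32768

α = P(X ≤ 6 or X ≥ 12 | p = 1/2), X ~ Binomial(18, 1/2).
By symmetry, α = 2·P(X ≤ 6) = 2·(1 + 18 + 153 + 816 + 3060 + 8568 + 18564)/262144 = 62360/262144 = 7795/32768.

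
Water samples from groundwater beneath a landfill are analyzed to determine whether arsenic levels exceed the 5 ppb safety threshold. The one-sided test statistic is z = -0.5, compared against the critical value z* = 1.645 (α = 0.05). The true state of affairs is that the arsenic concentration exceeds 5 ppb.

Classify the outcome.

The conventional null hypothesis is that the arsenic concentration is at or below 5 ppb (safe).
Since z = -0.5 ≤ z* = 1.645, H₀ is not rejected.
H₀ is false (actually the arsenic concentration exceeds 5 ppb).
Failing to reject a false H₀ is a Type II error.

Type II error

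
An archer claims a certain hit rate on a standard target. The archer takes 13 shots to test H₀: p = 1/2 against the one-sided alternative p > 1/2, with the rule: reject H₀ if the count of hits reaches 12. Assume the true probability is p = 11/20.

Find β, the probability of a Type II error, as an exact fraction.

Under the alternative p = 11/20, S ~ Binomial(13, 11/20); β is the probability the test does not reject, P(S < 12).
Summing C(13,j)·(11/20)^j·(9/20)^{13-j} for j = 0..11 gives 636861571623279/640000000000000.

636861571623279/640000000000000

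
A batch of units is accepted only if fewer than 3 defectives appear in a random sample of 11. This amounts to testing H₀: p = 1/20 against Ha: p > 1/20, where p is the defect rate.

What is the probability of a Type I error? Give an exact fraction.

Under H₀, S ~ Binomial(11, 1/20); the Type I error rate is P(S ≥ 3).
Computing the lower-tail complement: 1 − 322687697779/327680000000 = 4992302221/327680000000.

4992302221/327680000000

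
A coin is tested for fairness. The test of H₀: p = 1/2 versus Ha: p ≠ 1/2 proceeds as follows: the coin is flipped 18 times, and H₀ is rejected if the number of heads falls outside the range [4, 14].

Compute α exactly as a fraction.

247/32768

α = P(Y ≤ 3 or Y ≥ 15 | p = 1/2), Y ~ Binomial(18, 1/2).
By symmetry, α = 2·P(Y ≤ 3) = 2·(1 + 18 + 153 + 816)/262144 = 1976/262144 = 247/32768.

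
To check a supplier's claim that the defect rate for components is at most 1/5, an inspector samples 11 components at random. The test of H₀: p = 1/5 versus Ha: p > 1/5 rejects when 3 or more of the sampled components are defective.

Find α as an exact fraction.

3736313/9765625

The significance level is the probability, assuming p = 1/5, of seeing 3 or more defectives in 11 draws.
Computing the lower-tail complement: 1 − 6029312/9765625 = 3736313/9765625.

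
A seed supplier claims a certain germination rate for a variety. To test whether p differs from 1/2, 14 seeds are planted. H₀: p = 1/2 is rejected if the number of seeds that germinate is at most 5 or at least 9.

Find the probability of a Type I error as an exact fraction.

α = P(Y ≤ 5 or Y ≥ 9 | p = 1/2), Y ~ Binomial(14, 1/2).
By symmetry, α = 2·P(Y ≤ 5) = 2·(1 + 14 + 91 + 364 + 1001 + 2002)/16384 = 6946/16384 = 3473/8192.

3473/8192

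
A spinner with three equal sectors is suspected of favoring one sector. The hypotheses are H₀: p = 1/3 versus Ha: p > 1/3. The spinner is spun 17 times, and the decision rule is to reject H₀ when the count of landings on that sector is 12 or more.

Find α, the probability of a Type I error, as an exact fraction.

80705/43046721

Under H₀, X ~ Binomial(17, 1/3), and α = P(X ≥ 12).
Adding the binomial terms for j = 12 through 17 with p = 1/3 yields 80705/43046721.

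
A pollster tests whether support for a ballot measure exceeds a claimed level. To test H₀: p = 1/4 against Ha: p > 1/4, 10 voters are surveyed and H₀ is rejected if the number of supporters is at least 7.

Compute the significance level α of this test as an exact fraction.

919/262144

The Type I error probability is α = P(S ≥ 7) computed under H₀, where S ~ Binomial(10, 1/4).
Adding the binomial terms for j = 7 through 10 with p = 1/4 yields 919/262144.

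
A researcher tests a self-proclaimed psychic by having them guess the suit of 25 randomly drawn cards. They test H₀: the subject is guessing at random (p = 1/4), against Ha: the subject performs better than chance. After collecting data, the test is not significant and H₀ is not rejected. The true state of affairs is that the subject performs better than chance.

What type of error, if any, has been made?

Type II error

H₀ was not rejected, but H₀ is actually false.
Failing to reject a false null hypothesis is a Type II error (false negative).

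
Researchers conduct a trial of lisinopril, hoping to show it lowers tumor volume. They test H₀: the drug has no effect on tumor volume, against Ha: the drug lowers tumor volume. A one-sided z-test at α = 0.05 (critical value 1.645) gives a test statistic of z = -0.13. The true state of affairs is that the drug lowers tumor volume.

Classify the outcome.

Type II error

Since z = -0.13 ≤ z* = 1.645, H₀ is not rejected.
H₀ is false (actually the drug lowers tumor volume).
Failing to reject a false H₀ is a Type II error.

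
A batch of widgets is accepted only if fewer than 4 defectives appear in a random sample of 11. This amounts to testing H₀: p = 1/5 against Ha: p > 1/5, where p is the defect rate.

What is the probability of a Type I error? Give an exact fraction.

The significance level is the probability, assuming p = 1/5, of seeing 4 or more defectives in 11 draws.
Computing the lower-tail complement: 1 − 65536/78125 = 12589/78125.

12589/78125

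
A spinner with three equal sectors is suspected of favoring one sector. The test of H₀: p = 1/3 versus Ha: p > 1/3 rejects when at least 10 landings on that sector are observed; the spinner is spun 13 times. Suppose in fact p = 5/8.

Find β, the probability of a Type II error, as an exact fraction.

107331531597/137438953472

Under the alternative p = 5/8, K ~ Binomial(13, 5/8); β is the probability the test does not reject, P(K < 10).
Summing C(13,j)·(5/8)^j·(3/8)^{13-j} for j = 0..9 gives 107331531597/137438953472.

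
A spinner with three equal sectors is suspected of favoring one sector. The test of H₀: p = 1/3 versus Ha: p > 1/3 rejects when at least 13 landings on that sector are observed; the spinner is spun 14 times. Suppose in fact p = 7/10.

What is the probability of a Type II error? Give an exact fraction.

β = P(fail to reject H₀ | Ha true) = P(Y ≤ 12 | p = 7/10), Y ~ Binomial(14, 7/10).
Equivalently, β = 1 − P(Y ≥ 13) = 95252438490057/100000000000000.

95252438490057/100000000000000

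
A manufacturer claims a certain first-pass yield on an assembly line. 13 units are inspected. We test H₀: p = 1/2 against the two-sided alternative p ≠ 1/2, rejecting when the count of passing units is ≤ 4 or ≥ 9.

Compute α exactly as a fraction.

The significance level is the null-hypothesis probability of the rejection region {≤4} ∪ {≥9}.
The two tails are symmetric, so α = 2·(1 + 13 + 78 + 286 + 715)/2^13 = 2186/8192 = 1093/4096.

1093/4096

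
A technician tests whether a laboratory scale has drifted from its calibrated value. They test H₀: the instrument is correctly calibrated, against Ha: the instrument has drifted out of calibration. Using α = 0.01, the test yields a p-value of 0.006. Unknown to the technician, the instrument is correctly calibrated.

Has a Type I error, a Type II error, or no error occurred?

Type I error

Since p = 0.006 < α = 0.01, H₀ is rejected.
H₀ is true (actually the instrument is correctly calibrated).
Rejecting a true H₀ is a Type I error.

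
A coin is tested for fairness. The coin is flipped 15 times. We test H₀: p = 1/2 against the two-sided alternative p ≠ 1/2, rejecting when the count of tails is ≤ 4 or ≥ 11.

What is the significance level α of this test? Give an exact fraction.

The significance level is the null-hypothesis probability of the rejection region {≤4} ∪ {≥11}.
By symmetry, α = 2·P(K ≤ 4) = 2·(1 + 15 + 105 + 455 + 1365)/32768 = 3882/32768 = 1941/16384.

1941/16384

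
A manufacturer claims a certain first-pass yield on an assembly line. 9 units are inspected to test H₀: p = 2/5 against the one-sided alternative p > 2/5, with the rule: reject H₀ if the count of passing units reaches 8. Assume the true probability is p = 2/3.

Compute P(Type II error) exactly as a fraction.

16867/19683

A Type II error is failing to reject when Ha holds: with p = 2/3, β = P(K ≤ 7).
Adding the binomial probabilities P(K=0)+…+P(K=7) at p = 2/3 gives 16867/19683.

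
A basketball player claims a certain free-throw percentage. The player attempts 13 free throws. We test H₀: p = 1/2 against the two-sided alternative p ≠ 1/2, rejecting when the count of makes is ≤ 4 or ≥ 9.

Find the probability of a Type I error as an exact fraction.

1093/4096

Under H₀, S ~ Binomial(13, 1/2); α is the probability of landing in either tail, P(S ≤ 4) + P(S ≥ 9).
The two tails are symmetric, so α = 2·(1 + 13 + 78 + 286 + 715)/2^13 = 2186/8192 = 1093/4096.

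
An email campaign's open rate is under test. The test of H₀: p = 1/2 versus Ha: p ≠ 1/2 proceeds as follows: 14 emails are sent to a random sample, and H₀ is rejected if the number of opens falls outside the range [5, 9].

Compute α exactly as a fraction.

α = P(X ≤ 4 or X ≥ 10 | p = 1/2), X ~ Binomial(14, 1/2).
By symmetry, α = 2·P(X ≤ 4) = 2·(1 + 14 + 91 + 364 + 1001)/16384 = 2942/16384 = 1471/8192.

1471/8192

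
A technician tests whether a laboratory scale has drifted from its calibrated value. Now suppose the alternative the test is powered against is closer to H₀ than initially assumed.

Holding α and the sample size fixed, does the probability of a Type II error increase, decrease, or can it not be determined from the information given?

When the true parameter is near the null value, the test has a harder time distinguishing Ha from H₀.

It increases.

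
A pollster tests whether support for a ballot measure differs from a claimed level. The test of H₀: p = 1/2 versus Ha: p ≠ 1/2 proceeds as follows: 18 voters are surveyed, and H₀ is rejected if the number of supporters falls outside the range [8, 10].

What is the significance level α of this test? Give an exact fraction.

α = P(Y ≤ 7 or Y ≥ 11 | p = 1/2), Y ~ Binomial(18, 1/2).
Each tail has probability (1 + 18 + 153 + 816 + 3060 + 8568 + 18564 + 31824)/262144; doubling gives α = 126008/262144 = 15751/32768.

15751/32768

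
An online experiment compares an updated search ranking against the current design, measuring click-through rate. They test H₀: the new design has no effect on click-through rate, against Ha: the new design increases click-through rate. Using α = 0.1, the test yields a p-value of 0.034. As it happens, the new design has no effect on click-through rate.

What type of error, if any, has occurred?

Since p = 0.034 < α = 0.1, H₀ is rejected.
H₀ is true (actually the new design has no effect on click-through rate).
Rejecting a true H₀ is a Type I error.

Type I error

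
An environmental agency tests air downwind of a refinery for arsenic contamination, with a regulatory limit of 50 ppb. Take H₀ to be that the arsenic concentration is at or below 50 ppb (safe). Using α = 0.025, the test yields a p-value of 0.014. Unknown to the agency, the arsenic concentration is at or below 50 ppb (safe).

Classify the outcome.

Type I error

Since p = 0.014 < α = 0.025, H₀ is rejected.
H₀ is true (actually the arsenic concentration is at or below 50 ppb (safe)).
Rejecting a true H₀ is a Type I error.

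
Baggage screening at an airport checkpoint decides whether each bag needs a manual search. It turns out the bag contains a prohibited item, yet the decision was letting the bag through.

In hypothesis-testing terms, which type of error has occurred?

The null hypothesis here is that the bag contains no prohibited items.
'Letting the bag through' corresponds to failing to reject H₀.
H₀ was not rejected but H₀ is false — a Type II error (false negative).

Type II error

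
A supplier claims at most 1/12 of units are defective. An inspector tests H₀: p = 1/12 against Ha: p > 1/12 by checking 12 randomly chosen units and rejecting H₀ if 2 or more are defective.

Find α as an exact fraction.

Under H₀, X ~ Binomial(12, 1/12); the Type I error rate is P(X ≥ 2).
α = 1 − P(X ≤ 1) = 1 − 6562168424053/8916100448256 = 2353932024203/8916100448256.

2353932024203/8916100448256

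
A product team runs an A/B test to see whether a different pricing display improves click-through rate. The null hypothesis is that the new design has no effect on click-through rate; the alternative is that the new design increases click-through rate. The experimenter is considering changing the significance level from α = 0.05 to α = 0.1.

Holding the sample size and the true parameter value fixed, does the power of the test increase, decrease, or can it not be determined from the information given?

With a larger α the critical value moves toward the center, so more of the Ha sampling distribution lies in the rejection region.
Since power = 1 − β and β decreases, power increases.

It increases.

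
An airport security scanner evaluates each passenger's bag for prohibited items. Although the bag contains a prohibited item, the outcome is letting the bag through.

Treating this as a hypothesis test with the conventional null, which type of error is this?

Type II error

The null hypothesis here is that the bag contains no prohibited items.
'Letting the bag through' corresponds to failing to reject H₀.
H₀ was not rejected but H₀ is false — a Type II error (false negative).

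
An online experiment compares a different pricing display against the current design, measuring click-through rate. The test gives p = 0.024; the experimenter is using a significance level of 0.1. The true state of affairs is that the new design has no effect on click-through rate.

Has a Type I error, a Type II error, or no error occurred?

The conventional null hypothesis is that the new design has no effect on click-through rate.
Since p = 0.024 < α = 0.1, H₀ is rejected.
H₀ is true (actually the new design has no effect on click-through rate).
Rejecting a true H₀ is a Type I error.

Type I error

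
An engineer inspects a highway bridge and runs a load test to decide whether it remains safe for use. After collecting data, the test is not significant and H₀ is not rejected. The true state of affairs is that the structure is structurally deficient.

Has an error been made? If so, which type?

The conventional null hypothesis here is that the structure meets the required load capacity (safe).
H₀ was not rejected, but H₀ is actually false.
Failing to reject a false null hypothesis is a Type II error (false negative).

Type II error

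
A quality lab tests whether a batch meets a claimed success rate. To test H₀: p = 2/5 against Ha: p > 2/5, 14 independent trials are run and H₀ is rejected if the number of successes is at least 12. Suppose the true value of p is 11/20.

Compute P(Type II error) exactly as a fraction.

β = P(fail to reject H₀ | Ha true) = P(K ≤ 11 | p = 11/20), K ~ Binomial(14, 11/20).
Summing C(14,j)·(11/20)^j·(9/20)^{14-j} for j = 0..11 gives 805268516435735481/819200000000000000.

805268516435735481/819200000000000000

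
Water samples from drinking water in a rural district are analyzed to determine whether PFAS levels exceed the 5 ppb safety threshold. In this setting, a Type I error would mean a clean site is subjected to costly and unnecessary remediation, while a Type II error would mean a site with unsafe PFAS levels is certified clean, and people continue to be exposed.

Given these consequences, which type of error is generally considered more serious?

Type II error

The Type II consequence (a site with unsafe PFAS levels is certified clean, and people continue to be exposed) is more severe than the Type I consequence (a clean site is subjected to costly and unnecessary remediation).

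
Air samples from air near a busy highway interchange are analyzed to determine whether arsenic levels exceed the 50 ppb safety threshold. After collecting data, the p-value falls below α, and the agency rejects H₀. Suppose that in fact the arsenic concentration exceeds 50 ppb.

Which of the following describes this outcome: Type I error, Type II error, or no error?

The conventional null hypothesis here is that the arsenic concentration is at or below 50 ppb (safe).
The test rejected a false H₀ — the decision matches the true state.

Neither — the decision is correct.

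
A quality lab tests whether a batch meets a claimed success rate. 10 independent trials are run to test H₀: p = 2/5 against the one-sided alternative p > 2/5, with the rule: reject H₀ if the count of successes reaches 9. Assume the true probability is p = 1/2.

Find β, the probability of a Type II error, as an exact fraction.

1013/1024

Under the alternative p = 1/2, K ~ Binomial(10, 1/2); β is the probability the test does not reject, P(K < 9).
Adding the binomial probabilities P(K=0)+…+P(K=8) at p = 1/2 gives 1013/1024.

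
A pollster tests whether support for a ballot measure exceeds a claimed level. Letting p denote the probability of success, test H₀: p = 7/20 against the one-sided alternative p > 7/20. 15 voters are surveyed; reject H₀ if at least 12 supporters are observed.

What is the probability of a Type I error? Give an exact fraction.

3923132920389837/8192000000000000000

The Type I error probability is α = P(S ≥ 12) computed under H₀, where S ~ Binomial(15, 7/20).
Adding the binomial terms for j = 12 through 15 with p = 7/20 yields 3923132920389837/8192000000000000000.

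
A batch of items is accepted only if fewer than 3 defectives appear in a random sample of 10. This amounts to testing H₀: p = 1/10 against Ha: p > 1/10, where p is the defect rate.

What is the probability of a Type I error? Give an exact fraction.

87738533/1250000000

α = P(reject H₀ | H₀ true) = P(X ≥ 3 | p = 1/10), X ~ Binomial(10, 1/10).
Via the complement, α = 1 − Σ_{j=0}^{2} C(10,j)(1/10)^j(9/10)^{10-j} = 87738533/1250000000.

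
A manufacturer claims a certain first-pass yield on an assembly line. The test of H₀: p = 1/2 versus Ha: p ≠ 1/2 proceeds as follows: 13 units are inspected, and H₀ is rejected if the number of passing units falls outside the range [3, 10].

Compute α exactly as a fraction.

The significance level is the null-hypothesis probability of the rejection region {≤2} ∪ {≥11}.
Each tail has probability (1 + 13 + 78)/8192; doubling gives α = 184/8192 = 23/1024.

23/1024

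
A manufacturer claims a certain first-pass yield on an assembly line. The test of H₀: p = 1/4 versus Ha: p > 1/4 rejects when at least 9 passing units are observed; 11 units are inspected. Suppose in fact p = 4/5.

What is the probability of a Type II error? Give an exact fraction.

3736313/9765625

β = P(fail to reject H₀ | Ha true) = P(K ≤ 8 | p = 4/5), K ~ Binomial(11, 4/5).
Adding the binomial probabilities P(K=0)+…+P(K=8) at p = 4/5 gives 3736313/9765625.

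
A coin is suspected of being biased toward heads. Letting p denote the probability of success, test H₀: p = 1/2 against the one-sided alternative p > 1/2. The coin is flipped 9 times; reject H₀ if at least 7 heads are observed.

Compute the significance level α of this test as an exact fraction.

Under H₀, K ~ Binomial(9, 1/2), and α = P(K ≥ 7).
That's C(9,7) + C(9,8) + C(9,9) over 2^9, i.e. (36 + 9 + 1)/512 = 46/512 = 23/256.

23/256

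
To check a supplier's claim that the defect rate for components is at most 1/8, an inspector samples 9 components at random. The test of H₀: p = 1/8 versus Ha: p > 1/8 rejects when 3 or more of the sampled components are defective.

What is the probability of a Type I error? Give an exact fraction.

3083341/33554432

Under H₀, K ~ Binomial(9, 1/8); the Type I error rate is P(K ≥ 3).
Computing the lower-tail complement: 1 − 30471091/33554432 = 3083341/33554432.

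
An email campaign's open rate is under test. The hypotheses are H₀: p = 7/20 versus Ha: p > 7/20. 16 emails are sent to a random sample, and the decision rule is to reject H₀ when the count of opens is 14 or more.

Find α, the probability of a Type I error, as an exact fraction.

2955017928403093/131072000000000000000

The Type I error probability is α = P(K ≥ 14) computed under H₀, where K ~ Binomial(16, 7/20).
Summing C(16,j)(7/20)^j(13/20)^{16−j} for j = 14,…,16 gives 2955017928403093/131072000000000000000.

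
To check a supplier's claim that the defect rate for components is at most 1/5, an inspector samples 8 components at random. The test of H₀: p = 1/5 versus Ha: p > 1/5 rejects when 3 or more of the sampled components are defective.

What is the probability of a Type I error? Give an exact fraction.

79329/390625

Under H₀, S ~ Binomial(8, 1/5); the Type I error rate is P(S ≥ 3).
Via the complement, α = 1 − Σ_{j=0}^{2} C(8,j)(1/5)^j(4/5)^{8-j} = 79329/390625.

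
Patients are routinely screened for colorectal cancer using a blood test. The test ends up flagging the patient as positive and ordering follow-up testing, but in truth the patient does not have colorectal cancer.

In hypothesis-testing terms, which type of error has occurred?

The null hypothesis here is that the patient does not have colorectal cancer.
'Flagging the patient as positive and ordering follow-up testing' corresponds to rejecting H₀.
H₀ was rejected but H₀ is true — a Type I error (false positive).

Type I error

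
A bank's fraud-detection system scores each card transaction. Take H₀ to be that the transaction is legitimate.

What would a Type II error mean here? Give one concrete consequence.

A Type II error is failing to reject H₀ when H₀ is false.
Here that means approving the transaction when actually the transaction is fraudulent.

A Type II error would mean concluding that the transaction is legitimate (or at least failing to establish that the transaction is fraudulent) when in fact the transaction is fraudulent. Consequence: a fraudulent charge goes through and the bank absorbs the loss.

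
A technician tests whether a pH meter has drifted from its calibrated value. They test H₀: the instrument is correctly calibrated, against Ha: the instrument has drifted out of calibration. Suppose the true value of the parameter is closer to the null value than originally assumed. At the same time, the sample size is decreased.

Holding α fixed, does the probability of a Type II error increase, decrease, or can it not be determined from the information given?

When the true parameter is near the null value, the test has a harder time distinguishing Ha from H₀. Reducing n widens both sampling distributions, so the test has less ability to distinguish Ha from H₀. Both changes push β in the same direction.

It increases.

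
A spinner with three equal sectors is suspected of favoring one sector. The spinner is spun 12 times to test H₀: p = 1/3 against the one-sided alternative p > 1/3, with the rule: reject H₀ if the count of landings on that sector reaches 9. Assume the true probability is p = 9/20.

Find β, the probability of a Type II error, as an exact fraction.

A Type II error is failing to reject when Ha holds: with p = 9/20, β = P(X ≤ 8).
Adding the binomial probabilities P(X=0)+…+P(X=8) at p = 9/20 gives 790057068555953/819200000000000.

790057068555953/819200000000000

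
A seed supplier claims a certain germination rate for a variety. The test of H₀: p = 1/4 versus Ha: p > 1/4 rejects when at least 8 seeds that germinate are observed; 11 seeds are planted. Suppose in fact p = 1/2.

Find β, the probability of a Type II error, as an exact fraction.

227/256

A Type II error is failing to reject when Ha holds: with p = 1/2, β = P(K ≤ 7).
Adding the binomial probabilities P(K=0)+…+P(K=7) at p = 1/2 gives 227/256.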